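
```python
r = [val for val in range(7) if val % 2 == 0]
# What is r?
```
Trace:
  val=0
  val=1
  val=2
  val=3
  val=4
  val=5
  val=6
  r=[0, 2, 4, 6]

Final answer: [0, 2, 4, 6]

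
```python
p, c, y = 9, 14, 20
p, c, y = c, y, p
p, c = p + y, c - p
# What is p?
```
Trace:
  p=9, c=14, y=20
  p=14, c=20, y=9
  p=23, c=6, y=9

Final answer: 23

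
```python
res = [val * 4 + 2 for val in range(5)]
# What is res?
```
Trace:
  val=0
  val=1
  val=2
  val=3
  val=4
  res=[2, 6, 10, 14, 18]

Final answer: [2, 6, 10, 14, 18]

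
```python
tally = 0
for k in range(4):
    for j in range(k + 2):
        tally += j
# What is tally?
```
Trace:
  tally=0
  tally=0, k=0, j=0
  tally=1, k=0, j=1
  tally=1, k=1, j=0
  tally=2, k=1, j=1
  tally=4, k=1, j=2
  tally=4, k=2, j=0
  tally=5, k=2, j=1
  tally=7, k=2, j=2
  tally=10, k=2, j=3
  tally=10, k=3, j=0
  tally=11, k=3, j=1
  tally=13, k=3, j=2
  tally=16, k=3, j=3
  tally=20, k=3, j=4

Final answer: 20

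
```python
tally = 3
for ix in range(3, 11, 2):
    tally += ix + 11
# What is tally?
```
Trace:
  tally=3
  tally=17, ix=3
  tally=33, ix=5
  tally=51, ix=7
  tally=71, ix=9

Final answer: 71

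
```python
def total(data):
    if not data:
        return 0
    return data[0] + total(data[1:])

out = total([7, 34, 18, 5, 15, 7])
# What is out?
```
Call trace:
total(data=[7, 34, 18, 5, 15, 7])
  total(data=[34, 18, 5, 15, 7])
    total(data=[18, 5, 15, 7])
      total(data=[5, 15, 7])
        total(data=[15, 7])
          total(data=[7])
            total(data=[])
            -> return 0
          -> return 7
        -> return 22
      -> return 27
    -> return 45
  -> return 79
-> return 86

Final answer: 86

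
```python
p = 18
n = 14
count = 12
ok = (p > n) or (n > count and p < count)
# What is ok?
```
Trace:
  p=18
  p=18, n=14
  p=18, n=14, count=12
  p=18, n=14, count=12, ok=True

Final answer: True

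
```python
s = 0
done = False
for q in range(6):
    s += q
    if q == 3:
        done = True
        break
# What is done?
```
Trace:
  s=0
  s=0, done=False
  s=0, done=False, q=0
  s=1, done=False, q=1
  s=3, done=False, q=2
  s=6, done=True, q=3

Final answer: True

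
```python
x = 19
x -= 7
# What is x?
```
Trace:
  x=19
  x=12

Final answer: 12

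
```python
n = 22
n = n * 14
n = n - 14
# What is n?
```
Trace:
  n=22
  n=308
  n=294

Final answer: 294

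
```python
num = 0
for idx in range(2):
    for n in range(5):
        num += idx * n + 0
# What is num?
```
Trace:
  num=0
  num=0, idx=0, n=0
  num=0, idx=0, n=1
  num=0, idx=0, n=2
  num=0, idx=0, n=3
  num=0, idx=0, n=4
  num=0, idx=1, n=0
  num=1, idx=1, n=1
  num=3, idx=1, n=2
  num=6, idx=1, n=3
  num=10, idx=1, n=4

Final answer: 10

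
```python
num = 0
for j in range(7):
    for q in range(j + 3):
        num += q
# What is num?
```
Trace:
  num=0
  num=0, j=0, q=0
  num=1, j=0, q=1
  num=3, j=0, q=2
  num=3, j=1, q=0
  num=4, j=1, q=1
  num=6, j=1, q=2
  num=9, j=1, q=3
  num=9, j=2, q=0
  num=10, j=2, q=1
  num=12, j=2, q=2
  num=15, j=2, q=3
  num=19, j=2, q=4
  num=19, j=3, q=0
  num=20, j=3, q=1
  num=22, j=3, q=2
  num=25, j=3, q=3
  num=29, j=3, q=4
  num=34, j=3, q=5
  num=34, j=4, q=0
  num=35, j=4, q=1
  num=37, j=4, q=2
  num=40, j=4, q=3
  num=44, j=4, q=4
  num=49, j=4, q=5
  num=55, j=4, q=6
  num=55, j=5, q=0
  num=56, j=5, q=1
  num=58, j=5, q=2
  num=61, j=5, q=3
  num=65, j=5, q=4
  num=70, j=5, q=5
  num=76, j=5, q=6
  num=83, j=5, q=7
  num=83, j=6, q=0
  num=84, j=6, q=1
  num=86, j=6, q=2
  num=89, j=6, q=3
  num=93, j=6, q=4
  num=98, j=6, q=5
  num=104, j=6, q=6
  num=111, j=6, q=7
  num=119, j=6, q=8

Final answer: 119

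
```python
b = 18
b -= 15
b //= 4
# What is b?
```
Trace:
  b=18
  b=3
  b=0

Final answer: 0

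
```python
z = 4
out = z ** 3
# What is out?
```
Trace:
  z=4
  z=4, out=64

Final answer: 64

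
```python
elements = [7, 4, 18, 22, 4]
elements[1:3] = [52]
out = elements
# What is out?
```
Trace:
  elements=[7, 4, 18, 22, 4]
  elements=[7, 52, 22, 4]
  elements=[7, 52, 22, 4], out=[7, 52, 22, 4]

Final answer: [7, 52, 22, 4]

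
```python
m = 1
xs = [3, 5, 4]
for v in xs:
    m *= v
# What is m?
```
Trace:
  m=1
  m=3, v=3
  m=15, v=5
  m=60, v=4

Final answer: 60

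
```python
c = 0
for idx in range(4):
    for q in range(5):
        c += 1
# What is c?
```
Trace:
  c=0
  c=1, idx=0, q=0
  c=2, idx=0, q=1
  c=3, idx=0, q=2
  c=4, idx=0, q=3
  c=5, idx=0, q=4
  c=6, idx=1, q=0
  c=7, idx=1, q=1
  c=8, idx=1, q=2
  c=9, idx=1, q=3
  c=10, idx=1, q=4
  c=11, idx=2, q=0
  c=12, idx=2, q=1
  c=13, idx=2, q=2
  c=14, idx=2, q=3
  c=15, idx=2, q=4
  c=16, idx=3, q=0
  c=17, idx=3, q=1
  c=18, idx=3, q=2
  c=19, idx=3, q=3
  c=20, idx=3, q=4

Final answer: 20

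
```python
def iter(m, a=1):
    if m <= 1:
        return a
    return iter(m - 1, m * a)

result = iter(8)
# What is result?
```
Call trace:
iter(m=8, a=1)
  iter(m=7, a=8)
    iter(m=6, a=56)
      iter(m=5, a=336)
        iter(m=4, a=1680)
          iter(m=3, a=6720)
            iter(m=2, a=20160)
              iter(m=1, a=40320)
              -> return 40320
            -> return 40320
          -> return 40320
        -> return 40320
      -> return 40320
    -> return 40320
  -> return 40320
-> return 40320

Final answer: 40320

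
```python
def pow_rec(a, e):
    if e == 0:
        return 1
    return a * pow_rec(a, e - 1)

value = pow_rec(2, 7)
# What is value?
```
Call trace:
pow_rec(a=2, e=7)
  pow_rec(a=2, e=6)
    pow_rec(a=2, e=5)
      pow_rec(a=2, e=4)
        pow_rec(a=2, e=3)
          pow_rec(a=2, e=2)
            pow_rec(a=2, e=1)
              pow_rec(a=2, e=0)
              -> return 1
            -> return 2
          -> return 4
        -> return 8
      -> return 16
    -> return 32
  -> return 64
-> return 128

Final answer: 128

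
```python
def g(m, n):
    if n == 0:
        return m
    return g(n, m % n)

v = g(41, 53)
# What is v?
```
Call trace:
g(m=41, n=53)
  g(m=53, n=41)
    g(m=41, n=12)
      g(m=12, n=5)
        g(m=5, n=2)
          g(m=2, n=1)
            g(m=1, n=0)
            -> return 1
          -> return 1
        -> return 1
      -> return 1
    -> return 1
  -> return 1
-> return 1

Final answer: 1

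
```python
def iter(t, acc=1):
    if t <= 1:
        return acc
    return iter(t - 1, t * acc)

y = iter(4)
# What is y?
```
Call trace:
iter(t=4, acc=1)
  iter(t=3, acc=4)
    iter(t=2, acc=12)
      iter(t=1, acc=24)
      -> return 24
    -> return 24
  -> return 24
-> return 24

Final answer: 24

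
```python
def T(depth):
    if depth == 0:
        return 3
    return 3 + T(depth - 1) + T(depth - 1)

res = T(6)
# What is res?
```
Call trace (a repeated sub-call is expanded the first time; later identical calls just restate its return value):
T(depth=6)
  T(depth=5)
    T(depth=4)
      T(depth=3)
        T(depth=2)
          T(depth=1)
            T(depth=0)
            -> return 3
            T(depth=0)
            -> return 3
          -> return 9
          T(depth=1) -> return 9  (same call as traced above)
        -> return 21
        T(depth=2) -> return 21  (same call as traced above)
      -> return 45
      T(depth=3) -> return 45  (same call as traced above)
    -> return 93
    T(depth=4) -> return 93  (same call as traced above)
  -> return 189
  T(depth=5) -> return 189  (same call as traced above)
-> return 381

Final answer: 381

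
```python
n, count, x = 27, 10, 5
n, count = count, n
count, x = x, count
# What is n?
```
Trace:
  n=27, count=10, x=5
  n=10, count=27, x=5
  n=10, count=5, x=27

Final answer: 10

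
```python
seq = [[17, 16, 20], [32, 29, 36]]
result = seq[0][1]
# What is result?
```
Trace:
  seq=[[17, 16, 20], [32, 29, 36]]
  seq=[[17, 16, 20], [32, 29, 36]], result=16

Final answer: 16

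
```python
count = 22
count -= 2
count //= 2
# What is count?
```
Trace:
  count=22
  count=20
  count=10

Final answer: 10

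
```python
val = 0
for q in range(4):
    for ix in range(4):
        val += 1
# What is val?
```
Trace:
  val=0
  val=1, q=0, ix=0
  val=2, q=0, ix=1
  val=3, q=0, ix=2
  val=4, q=0, ix=3
  val=5, q=1, ix=0
  val=6, q=1, ix=1
  val=7, q=1, ix=2
  val=8, q=1, ix=3
  val=9, q=2, ix=0
  val=10, q=2, ix=1
  val=11, q=2, ix=2
  val=12, q=2, ix=3
  val=13, q=3, ix=0
  val=14, q=3, ix=1
  val=15, q=3, ix=2
  val=16, q=3, ix=3

Final answer: 16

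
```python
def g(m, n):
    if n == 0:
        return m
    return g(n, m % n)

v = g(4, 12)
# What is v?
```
Call trace:
g(m=4, n=12)
  g(m=12, n=4)
    g(m=4, n=0)
    -> return 4
  -> return 4
-> return 4

Final answer: 4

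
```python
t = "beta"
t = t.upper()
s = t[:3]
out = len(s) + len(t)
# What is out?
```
Trace:
  t='beta'
  t='BETA'
  t='BETA', s='BET'
  t='BETA', s='BET', out=7

Final answer: 7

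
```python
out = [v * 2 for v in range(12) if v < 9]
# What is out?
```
Trace:
  v=0
  v=1
  v=2
  v=3
  v=4
  v=5
  v=6
  v=7
  v=8
  v=9
  v=10
  v=11
  out=[0, 2, 4, 6, 8, 10, 12, 14, 16]

Final answer: [0, 2, 4, 6, 8, 10, 12, 14, 16]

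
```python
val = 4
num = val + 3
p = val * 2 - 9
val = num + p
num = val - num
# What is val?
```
Trace:
  val=4
  val=4, num=7
  val=4, num=7, p=-1
  val=6, num=7, p=-1
  val=6, num=-1, p=-1

Final answer: 6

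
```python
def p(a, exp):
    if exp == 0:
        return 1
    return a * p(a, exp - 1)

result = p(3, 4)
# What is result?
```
Call trace:
p(a=3, exp=4)
  p(a=3, exp=3)
    p(a=3, exp=2)
      p(a=3, exp=1)
        p(a=3, exp=0)
        -> return 1
      -> return 3
    -> return 9
  -> return 27
-> return 81

Final answer: 81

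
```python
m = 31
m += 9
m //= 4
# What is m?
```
Trace:
  m=31
  m=40
  m=10

Final answer: 10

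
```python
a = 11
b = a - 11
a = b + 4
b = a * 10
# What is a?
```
Trace:
  a=11
  a=11, b=0
  a=4, b=0
  a=4, b=40

Final answer: 4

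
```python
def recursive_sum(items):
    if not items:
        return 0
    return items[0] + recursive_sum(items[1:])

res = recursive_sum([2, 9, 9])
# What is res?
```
Call trace:
recursive_sum(items=[2, 9, 9])
  recursive_sum(items=[9, 9])
    recursive_sum(items=[9])
      recursive_sum(items=[])
      -> return 0
    -> return 9
  -> return 18
-> return 20

Final answer: 20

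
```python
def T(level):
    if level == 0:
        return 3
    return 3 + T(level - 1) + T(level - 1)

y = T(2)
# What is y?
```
Call trace (a repeated sub-call is expanded the first time; later identical calls just restate its return value):
T(level=2)
  T(level=1)
    T(level=0)
    -> return 3
    T(level=0)
    -> return 3
  -> return 9
  T(level=1) -> return 9  (same call as traced above)
-> return 21

Final answer: 21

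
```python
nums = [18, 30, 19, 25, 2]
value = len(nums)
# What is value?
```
Trace:
  nums=[18, 30, 19, 25, 2]
  nums=[18, 30, 19, 25, 2], value=5

Final answer: 5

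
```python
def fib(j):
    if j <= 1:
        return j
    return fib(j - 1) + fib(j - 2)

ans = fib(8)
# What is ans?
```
Call trace (a repeated sub-call is expanded the first time; later identical calls just restate its return value):
fib(j=8)
  fib(j=7)
    fib(j=6)
      fib(j=5)
        fib(j=4)
          fib(j=3)
            fib(j=2)
              fib(j=1)
              -> return 1
              fib(j=0)
              -> return 0
            -> return 1
            fib(j=1)
            -> return 1
          -> return 2
          fib(j=2) -> return 1  (same call as traced above)
        -> return 3
        fib(j=3) -> return 2  (same call as traced above)
      -> return 5
      fib(j=4) -> return 3  (same call as traced above)
    -> return 8
    fib(j=5) -> return 5  (same call as traced above)
  -> return 13
  fib(j=6) -> return 8  (same call as traced above)
-> return 21

Final answer: 21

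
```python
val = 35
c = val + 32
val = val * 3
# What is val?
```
Trace:
  val=35
  val=35, c=67
  val=105, c=67

Final answer: 105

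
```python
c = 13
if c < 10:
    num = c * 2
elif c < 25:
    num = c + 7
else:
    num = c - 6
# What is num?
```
Trace:
  c=13
  c=13, num=20

Final answer: 20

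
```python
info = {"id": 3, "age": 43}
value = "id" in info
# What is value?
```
Trace:
  info={'id': 3, 'age': 43}
  info={'id': 3, 'age': 43}, value=True

Final answer: True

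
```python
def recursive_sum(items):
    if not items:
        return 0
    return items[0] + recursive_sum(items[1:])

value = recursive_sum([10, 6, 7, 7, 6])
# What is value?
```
Call trace:
recursive_sum(items=[10, 6, 7, 7, 6])
  recursive_sum(items=[6, 7, 7, 6])
    recursive_sum(items=[7, 7, 6])
      recursive_sum(items=[7, 6])
        recursive_sum(items=[6])
          recursive_sum(items=[])
          -> return 0
        -> return 6
      -> return 13
    -> return 20
  -> return 26
-> return 36

Final answer: 36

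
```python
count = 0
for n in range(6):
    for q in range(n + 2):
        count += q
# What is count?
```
Trace:
  count=0
  count=0, n=0, q=0
  count=1, n=0, q=1
  count=1, n=1, q=0
  count=2, n=1, q=1
  count=4, n=1, q=2
  count=4, n=2, q=0
  count=5, n=2, q=1
  count=7, n=2, q=2
  count=10, n=2, q=3
  count=10, n=3, q=0
  count=11, n=3, q=1
  count=13, n=3, q=2
  count=16, n=3, q=3
  count=20, n=3, q=4
  count=20, n=4, q=0
  count=21, n=4, q=1
  count=23, n=4, q=2
  count=26, n=4, q=3
  count=30, n=4, q=4
  count=35, n=4, q=5
  count=35, n=5, q=0
  count=36, n=5, q=1
  count=38, n=5, q=2
  count=41, n=5, q=3
  count=45, n=5, q=4
  count=50, n=5, q=5
  count=56, n=5, q=6

Final answer: 56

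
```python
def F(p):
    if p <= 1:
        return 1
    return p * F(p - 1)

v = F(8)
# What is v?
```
Call trace:
F(p=8)
  F(p=7)
    F(p=6)
      F(p=5)
        F(p=4)
          F(p=3)
            F(p=2)
              F(p=1)
              -> return 1
            -> return 2
          -> return 6
        -> return 24
      -> return 120
    -> return 720
  -> return 5040
-> return 40320

Final answer: 40320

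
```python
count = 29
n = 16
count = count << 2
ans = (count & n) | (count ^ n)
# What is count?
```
Trace:
  count=29
  count=29, n=16
  count=116, n=16
  count=116, n=16, ans=116

Final answer: 116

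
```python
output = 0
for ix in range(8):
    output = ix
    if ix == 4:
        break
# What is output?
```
Trace:
  output=0
  output=0, ix=0
  output=1, ix=1
  output=2, ix=2
  output=3, ix=3
  output=4, ix=4

Final answer: 4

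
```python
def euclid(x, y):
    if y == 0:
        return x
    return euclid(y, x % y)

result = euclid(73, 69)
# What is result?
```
Call trace:
euclid(x=73, y=69)
  euclid(x=69, y=4)
    euclid(x=4, y=1)
      euclid(x=1, y=0)
      -> return 1
    -> return 1
  -> return 1
-> return 1

Final answer: 1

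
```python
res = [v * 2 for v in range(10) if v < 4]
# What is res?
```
Trace:
  v=0
  v=1
  v=2
  v=3
  v=4
  v=5
  v=6
  v=7
  v=8
  v=9
  res=[0, 2, 4, 6]

Final answer: [0, 2, 4, 6]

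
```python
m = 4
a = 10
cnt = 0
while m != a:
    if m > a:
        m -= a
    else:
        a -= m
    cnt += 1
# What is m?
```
Trace:
  m=4
  m=4, a=10
  m=4, a=10, cnt=0
  m=4, a=6, cnt=1
  m=4, a=2, cnt=2
  m=2, a=2, cnt=3

Final answer: 2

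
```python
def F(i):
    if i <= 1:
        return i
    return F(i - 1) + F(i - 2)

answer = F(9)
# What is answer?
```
Call trace (a repeated sub-call is expanded the first time; later identical calls just restate its return value):
F(i=9)
  F(i=8)
    F(i=7)
      F(i=6)
        F(i=5)
          F(i=4)
            F(i=3)
              F(i=2)
                F(i=1)
                -> return 1
                F(i=0)
                -> return 0
              -> return 1
              F(i=1)
              -> return 1
            -> return 2
            F(i=2) -> return 1  (same call as traced above)
          -> return 3
          F(i=3) -> return 2  (same call as traced above)
        -> return 5
        F(i=4) -> return 3  (same call as traced above)
      -> return 8
      F(i=5) -> return 5  (same call as traced above)
    -> return 13
    F(i=6) -> return 8  (same call as traced above)
  -> return 21
  F(i=7) -> return 13  (same call as traced above)
-> return 34

Final answer: 34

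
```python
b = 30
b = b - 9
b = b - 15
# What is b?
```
Trace:
  b=30
  b=21
  b=6

Final answer: 6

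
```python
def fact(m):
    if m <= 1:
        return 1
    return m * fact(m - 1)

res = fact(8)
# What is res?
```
Call trace:
fact(m=8)
  fact(m=7)
    fact(m=6)
      fact(m=5)
        fact(m=4)
          fact(m=3)
            fact(m=2)
              fact(m=1)
              -> return 1
            -> return 2
          -> return 6
        -> return 24
      -> return 120
    -> return 720
  -> return 5040
-> return 40320

Final answer: 40320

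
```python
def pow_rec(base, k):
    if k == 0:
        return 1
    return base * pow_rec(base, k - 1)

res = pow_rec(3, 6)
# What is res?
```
Call trace:
pow_rec(base=3, k=6)
  pow_rec(base=3, k=5)
    pow_rec(base=3, k=4)
      pow_rec(base=3, k=3)
        pow_rec(base=3, k=2)
          pow_rec(base=3, k=1)
            pow_rec(base=3, k=0)
            -> return 1
          -> return 3
        -> return 9
      -> return 27
    -> return 81
  -> return 243
-> return 729

Final answer: 729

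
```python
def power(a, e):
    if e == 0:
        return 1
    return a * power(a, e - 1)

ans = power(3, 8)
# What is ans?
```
Call trace:
power(a=3, e=8)
  power(a=3, e=7)
    power(a=3, e=6)
      power(a=3, e=5)
        power(a=3, e=4)
          power(a=3, e=3)
            power(a=3, e=2)
              power(a=3, e=1)
                power(a=3, e=0)
                -> return 1
              -> return 3
            -> return 9
          -> return 27
        -> return 81
      -> return 243
    -> return 729
  -> return 2187
-> return 6561

Final answer: 6561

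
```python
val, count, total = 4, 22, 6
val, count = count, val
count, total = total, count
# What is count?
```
Trace:
  val=4, count=22, total=6
  val=22, count=4, total=6
  val=22, count=6, total=4

Final answer: 6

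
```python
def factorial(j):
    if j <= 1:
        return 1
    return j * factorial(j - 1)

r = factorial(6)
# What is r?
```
Call trace:
factorial(j=6)
  factorial(j=5)
    factorial(j=4)
      factorial(j=3)
        factorial(j=2)
          factorial(j=1)
          -> return 1
        -> return 2
      -> return 6
    -> return 24
  -> return 120
-> return 720

Final answer: 720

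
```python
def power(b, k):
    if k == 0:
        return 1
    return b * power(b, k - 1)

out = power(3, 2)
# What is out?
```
Call trace:
power(b=3, k=2)
  power(b=3, k=1)
    power(b=3, k=0)
    -> return 1
  -> return 3
-> return 9

Final answer: 9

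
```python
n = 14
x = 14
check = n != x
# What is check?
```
Trace:
  n=14
  n=14, x=14
  n=14, x=14, check=False

Final answer: False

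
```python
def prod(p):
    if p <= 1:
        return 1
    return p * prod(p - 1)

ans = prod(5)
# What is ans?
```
Call trace:
prod(p=5)
  prod(p=4)
    prod(p=3)
      prod(p=2)
        prod(p=1)
        -> return 1
      -> return 2
    -> return 6
  -> return 24
-> return 120

Final answer: 120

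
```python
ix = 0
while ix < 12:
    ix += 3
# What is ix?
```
Trace:
  ix=0
  ix=3
  ix=6
  ix=9
  ix=12

Final answer: 12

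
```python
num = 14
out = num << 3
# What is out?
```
Trace:
  num=14
  num=14, out=112

Final answer: 112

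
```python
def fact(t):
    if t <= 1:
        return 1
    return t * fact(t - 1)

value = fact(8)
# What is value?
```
Call trace:
fact(t=8)
  fact(t=7)
    fact(t=6)
      fact(t=5)
        fact(t=4)
          fact(t=3)
            fact(t=2)
              fact(t=1)
              -> return 1
            -> return 2
          -> return 6
        -> return 24
      -> return 120
    -> return 720
  -> return 5040
-> return 40320

Final answer: 40320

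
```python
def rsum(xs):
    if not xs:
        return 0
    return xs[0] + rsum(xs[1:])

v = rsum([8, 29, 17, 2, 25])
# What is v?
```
Call trace:
rsum(xs=[8, 29, 17, 2, 25])
  rsum(xs=[29, 17, 2, 25])
    rsum(xs=[17, 2, 25])
      rsum(xs=[2, 25])
        rsum(xs=[25])
          rsum(xs=[])
          -> return 0
        -> return 25
      -> return 27
    -> return 44
  -> return 73
-> return 81

Final answer: 81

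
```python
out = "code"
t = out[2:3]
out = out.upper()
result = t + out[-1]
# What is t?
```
Trace:
  out='code'
  out='code', t='d'
  out='CODE', t='d'
  out='CODE', t='d', result='dE'

Final answer: 'd'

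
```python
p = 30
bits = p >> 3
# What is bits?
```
Trace:
  p=30
  p=30, bits=3

Final answer: 3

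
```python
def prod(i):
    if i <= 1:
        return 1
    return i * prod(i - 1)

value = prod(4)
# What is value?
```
Call trace:
prod(i=4)
  prod(i=3)
    prod(i=2)
      prod(i=1)
      -> return 1
    -> return 2
  -> return 6
-> return 24

Final answer: 24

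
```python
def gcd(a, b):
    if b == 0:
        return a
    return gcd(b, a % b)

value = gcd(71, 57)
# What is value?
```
Call trace:
gcd(a=71, b=57)
  gcd(a=57, b=14)
    gcd(a=14, b=1)
      gcd(a=1, b=0)
      -> return 1
    -> return 1
  -> return 1
-> return 1

Final answer: 1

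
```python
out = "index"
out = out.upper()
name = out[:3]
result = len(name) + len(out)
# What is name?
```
Trace:
  out='index'
  out='INDEX'
  out='INDEX', name='IND'
  out='INDEX', name='IND', result=8

Final answer: 'IND'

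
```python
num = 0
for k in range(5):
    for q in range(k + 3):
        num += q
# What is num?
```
Trace:
  num=0
  num=0, k=0, q=0
  num=1, k=0, q=1
  num=3, k=0, q=2
  num=3, k=1, q=0
  num=4, k=1, q=1
  num=6, k=1, q=2
  num=9, k=1, q=3
  num=9, k=2, q=0
  num=10, k=2, q=1
  num=12, k=2, q=2
  num=15, k=2, q=3
  num=19, k=2, q=4
  num=19, k=3, q=0
  num=20, k=3, q=1
  num=22, k=3, q=2
  num=25, k=3, q=3
  num=29, k=3, q=4
  num=34, k=3, q=5
  num=34, k=4, q=0
  num=35, k=4, q=1
  num=37, k=4, q=2
  num=40, k=4, q=3
  num=44, k=4, q=4
  num=49, k=4, q=5
  num=55, k=4, q=6

Final answer: 55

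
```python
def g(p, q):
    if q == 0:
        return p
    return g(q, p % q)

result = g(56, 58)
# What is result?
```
Call trace:
g(p=56, q=58)
  g(p=58, q=56)
    g(p=56, q=2)
      g(p=2, q=0)
      -> return 2
    -> return 2
  -> return 2
-> return 2

Final answer: 2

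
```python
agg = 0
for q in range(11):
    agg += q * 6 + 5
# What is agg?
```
Trace:
  agg=0
  agg=5, q=0
  agg=16, q=1
  agg=33, q=2
  agg=56, q=3
  agg=85, q=4
  agg=120, q=5
  agg=161, q=6
  agg=208, q=7
  agg=261, q=8
  agg=320, q=9
  agg=385, q=10

Final answer: 385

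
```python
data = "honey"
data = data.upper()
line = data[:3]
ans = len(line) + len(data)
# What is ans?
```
Trace:
  data='honey'
  data='HONEY'
  data='HONEY', line='HON'
  data='HONEY', line='HON', ans=8

Final answer: 8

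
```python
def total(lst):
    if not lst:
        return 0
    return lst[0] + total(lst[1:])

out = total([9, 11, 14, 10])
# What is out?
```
Call trace:
total(lst=[9, 11, 14, 10])
  total(lst=[11, 14, 10])
    total(lst=[14, 10])
      total(lst=[10])
        total(lst=[])
        -> return 0
      -> return 10
    -> return 24
  -> return 35
-> return 44

Final answer: 44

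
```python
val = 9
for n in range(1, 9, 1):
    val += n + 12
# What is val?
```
Trace:
  val=9
  val=22, n=1
  val=36, n=2
  val=51, n=3
  val=67, n=4
  val=84, n=5
  val=102, n=6
  val=121, n=7
  val=141, n=8

Final answer: 141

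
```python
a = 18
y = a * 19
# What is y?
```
Trace:
  a=18
  a=18, y=342

Final answer: 342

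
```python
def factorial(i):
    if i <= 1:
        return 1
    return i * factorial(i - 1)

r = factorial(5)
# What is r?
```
Call trace:
factorial(i=5)
  factorial(i=4)
    factorial(i=3)
      factorial(i=2)
        factorial(i=1)
        -> return 1
      -> return 2
    -> return 6
  -> return 24
-> return 120

Final answer: 120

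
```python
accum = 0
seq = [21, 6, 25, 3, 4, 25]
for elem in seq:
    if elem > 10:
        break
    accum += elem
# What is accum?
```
Trace:
  accum=0
  accum=0, elem=21

Final answer: 0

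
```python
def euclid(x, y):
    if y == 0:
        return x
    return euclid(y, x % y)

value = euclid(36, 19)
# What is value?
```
Call trace:
euclid(x=36, y=19)
  euclid(x=19, y=17)
    euclid(x=17, y=2)
      euclid(x=2, y=1)
        euclid(x=1, y=0)
        -> return 1
      -> return 1
    -> return 1
  -> return 1
-> return 1

Final answer: 1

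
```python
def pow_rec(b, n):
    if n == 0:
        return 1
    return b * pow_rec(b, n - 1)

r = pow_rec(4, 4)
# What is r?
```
Call trace:
pow_rec(b=4, n=4)
  pow_rec(b=4, n=3)
    pow_rec(b=4, n=2)
      pow_rec(b=4, n=1)
        pow_rec(b=4, n=0)
        -> return 1
      -> return 4
    -> return 16
  -> return 64
-> return 256

Final answer: 256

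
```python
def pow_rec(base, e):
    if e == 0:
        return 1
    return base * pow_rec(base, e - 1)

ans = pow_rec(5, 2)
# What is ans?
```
Call trace:
pow_rec(base=5, e=2)
  pow_rec(base=5, e=1)
    pow_rec(base=5, e=0)
    -> return 1
  -> return 5
-> return 25

Final answer: 25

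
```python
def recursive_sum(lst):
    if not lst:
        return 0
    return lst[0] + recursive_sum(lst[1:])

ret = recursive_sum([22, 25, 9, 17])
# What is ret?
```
Call trace:
recursive_sum(lst=[22, 25, 9, 17])
  recursive_sum(lst=[25, 9, 17])
    recursive_sum(lst=[9, 17])
      recursive_sum(lst=[17])
        recursive_sum(lst=[])
        -> return 0
      -> return 17
    -> return 26
  -> return 51
-> return 73

Final answer: 73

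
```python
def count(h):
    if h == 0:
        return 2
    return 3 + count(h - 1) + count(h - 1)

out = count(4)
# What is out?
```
Call trace (a repeated sub-call is expanded the first time; later identical calls just restate its return value):
count(h=4)
  count(h=3)
    count(h=2)
      count(h=1)
        count(h=0)
        -> return 2
        count(h=0)
        -> return 2
      -> return 7
      count(h=1) -> return 7  (same call as traced above)
    -> return 17
    count(h=2) -> return 17  (same call as traced above)
  -> return 37
  count(h=3) -> return 37  (same call as traced above)
-> return 77

Final answer: 77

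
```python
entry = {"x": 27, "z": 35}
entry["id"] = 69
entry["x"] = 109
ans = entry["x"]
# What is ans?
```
Trace:
  entry={'x': 27, 'z': 35}
  entry={'x': 27, 'z': 35, 'id': 69}
  entry={'x': 109, 'z': 35, 'id': 69}
  entry={'x': 109, 'z': 35, 'id': 69}, ans=109

Final answer: 109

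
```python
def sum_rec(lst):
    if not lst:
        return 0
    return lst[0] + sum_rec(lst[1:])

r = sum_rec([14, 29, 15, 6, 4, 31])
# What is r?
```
Call trace:
sum_rec(lst=[14, 29, 15, 6, 4, 31])
  sum_rec(lst=[29, 15, 6, 4, 31])
    sum_rec(lst=[15, 6, 4, 31])
      sum_rec(lst=[6, 4, 31])
        sum_rec(lst=[4, 31])
          sum_rec(lst=[31])
            sum_rec(lst=[])
            -> return 0
          -> return 31
        -> return 35
      -> return 41
    -> return 56
  -> return 85
-> return 99

Final answer: 99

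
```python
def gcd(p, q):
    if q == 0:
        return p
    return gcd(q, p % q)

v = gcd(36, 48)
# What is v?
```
Call trace:
gcd(p=36, q=48)
  gcd(p=48, q=36)
    gcd(p=36, q=12)
      gcd(p=12, q=0)
      -> return 12
    -> return 12
  -> return 12
-> return 12

Final answer: 12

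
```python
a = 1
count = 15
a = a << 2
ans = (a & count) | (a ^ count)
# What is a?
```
Trace:
  a=1
  a=1, count=15
  a=4, count=15
  a=4, count=15, ans=15

Final answer: 4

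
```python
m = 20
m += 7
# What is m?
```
Trace:
  m=20
  m=27

Final answer: 27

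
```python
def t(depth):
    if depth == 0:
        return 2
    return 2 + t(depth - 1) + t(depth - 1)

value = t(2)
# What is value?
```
Call trace (a repeated sub-call is expanded the first time; later identical calls just restate its return value):
t(depth=2)
  t(depth=1)
    t(depth=0)
    -> return 2
    t(depth=0)
    -> return 2
  -> return 6
  t(depth=1) -> return 6  (same call as traced above)
-> return 14

Final answer: 14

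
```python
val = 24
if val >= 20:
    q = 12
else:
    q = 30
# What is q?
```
Trace:
  val=24
  val=24, q=12

Final answer: 12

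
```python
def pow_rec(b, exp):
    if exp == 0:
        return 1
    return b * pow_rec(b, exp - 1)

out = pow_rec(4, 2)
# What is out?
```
Call trace:
pow_rec(b=4, exp=2)
  pow_rec(b=4, exp=1)
    pow_rec(b=4, exp=0)
    -> return 1
  -> return 4
-> return 16

Final answer: 16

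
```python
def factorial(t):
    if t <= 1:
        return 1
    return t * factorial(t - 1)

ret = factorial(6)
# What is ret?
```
Call trace:
factorial(t=6)
  factorial(t=5)
    factorial(t=4)
      factorial(t=3)
        factorial(t=2)
          factorial(t=1)
          -> return 1
        -> return 2
      -> return 6
    -> return 24
  -> return 120
-> return 720

Final answer: 720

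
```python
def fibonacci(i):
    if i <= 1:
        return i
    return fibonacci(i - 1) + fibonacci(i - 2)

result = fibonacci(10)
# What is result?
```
Call trace (a repeated sub-call is expanded the first time; later identical calls just restate its return value):
fibonacci(i=10)
  fibonacci(i=9)
    fibonacci(i=8)
      fibonacci(i=7)
        fibonacci(i=6)
          fibonacci(i=5)
            fibonacci(i=4)
              fibonacci(i=3)
                fibonacci(i=2)
                  fibonacci(i=1)
                  -> return 1
                  fibonacci(i=0)
                  -> return 0
                -> return 1
                fibonacci(i=1)
                -> return 1
              -> return 2
              fibonacci(i=2) -> return 1  (same call as traced above)
            -> return 3
            fibonacci(i=3) -> return 2  (same call as traced above)
          -> return 5
          fibonacci(i=4) -> return 3  (same call as traced above)
        -> return 8
        fibonacci(i=5) -> return 5  (same call as traced above)
      -> return 13
      fibonacci(i=6) -> return 8  (same call as traced above)
    -> return 21
    fibonacci(i=7) -> return 13  (same call as traced above)
  -> return 34
  fibonacci(i=8) -> return 21  (same call as traced above)
-> return 55

Final answer: 55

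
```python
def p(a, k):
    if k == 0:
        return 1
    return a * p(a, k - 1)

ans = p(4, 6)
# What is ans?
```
Call trace:
p(a=4, k=6)
  p(a=4, k=5)
    p(a=4, k=4)
      p(a=4, k=3)
        p(a=4, k=2)
          p(a=4, k=1)
            p(a=4, k=0)
            -> return 1
          -> return 4
        -> return 16
      -> return 64
    -> return 256
  -> return 1024
-> return 4096

Final answer: 4096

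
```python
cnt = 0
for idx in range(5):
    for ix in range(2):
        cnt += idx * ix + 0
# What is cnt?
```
Trace:
  cnt=0
  cnt=0, idx=0, ix=0
  cnt=0, idx=0, ix=1
  cnt=0, idx=1, ix=0
  cnt=1, idx=1, ix=1
  cnt=1, idx=2, ix=0
  cnt=3, idx=2, ix=1
  cnt=3, idx=3, ix=0
  cnt=6, idx=3, ix=1
  cnt=6, idx=4, ix=0
  cnt=10, idx=4, ix=1

Final answer: 10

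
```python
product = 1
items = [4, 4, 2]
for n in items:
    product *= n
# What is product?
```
Trace:
  product=1
  product=4, n=4
  product=16, n=4
  product=32, n=2

Final answer: 32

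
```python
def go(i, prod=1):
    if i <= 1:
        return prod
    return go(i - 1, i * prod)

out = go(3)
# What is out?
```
Call trace:
go(i=3, prod=1)
  go(i=2, prod=3)
    go(i=1, prod=6)
    -> return 6
  -> return 6
-> return 6

Final answer: 6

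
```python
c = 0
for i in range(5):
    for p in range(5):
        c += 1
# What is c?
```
Trace:
  c=0
  c=1, i=0, p=0
  c=2, i=0, p=1
  c=3, i=0, p=2
  c=4, i=0, p=3
  c=5, i=0, p=4
  c=6, i=1, p=0
  c=7, i=1, p=1
  c=8, i=1, p=2
  c=9, i=1, p=3
  c=10, i=1, p=4
  c=11, i=2, p=0
  c=12, i=2, p=1
  c=13, i=2, p=2
  c=14, i=2, p=3
  c=15, i=2, p=4
  c=16, i=3, p=0
  c=17, i=3, p=1
  c=18, i=3, p=2
  c=19, i=3, p=3
  c=20, i=3, p=4
  c=21, i=4, p=0
  c=22, i=4, p=1
  c=23, i=4, p=2
  c=24, i=4, p=3
  c=25, i=4, p=4

Final answer: 25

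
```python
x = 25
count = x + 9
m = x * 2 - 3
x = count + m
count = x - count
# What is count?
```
Trace:
  x=25
  x=25, count=34
  x=25, count=34, m=47
  x=81, count=34, m=47
  x=81, count=47, m=47

Final answer: 47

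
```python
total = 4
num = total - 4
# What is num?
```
Trace:
  total=4
  total=4, num=0

Final answer: 0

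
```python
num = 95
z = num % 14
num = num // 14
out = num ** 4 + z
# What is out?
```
Trace:
  num=95
  num=95, z=11
  num=6, z=11
  num=6, z=11, out=1307

Final answer: 1307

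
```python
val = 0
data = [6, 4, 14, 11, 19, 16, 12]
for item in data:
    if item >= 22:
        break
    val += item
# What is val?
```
Trace:
  val=0
  val=6, item=6
  val=10, item=4
  val=24, item=14
  val=35, item=11
  val=54, item=19
  val=70, item=16
  val=82, item=12

Final answer: 82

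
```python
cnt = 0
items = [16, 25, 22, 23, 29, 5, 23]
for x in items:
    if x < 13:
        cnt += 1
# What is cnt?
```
Trace:
  cnt=0
  cnt=0, x=16
  cnt=0, x=25
  cnt=0, x=22
  cnt=0, x=23
  cnt=0, x=29
  cnt=1, x=5
  cnt=1, x=23

Final answer: 1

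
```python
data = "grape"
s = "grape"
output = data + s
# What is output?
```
Trace:
  data='grape'
  data='grape', s='grape'
  data='grape', s='grape', output='grapegrape'

Final answer: 'grapegrape'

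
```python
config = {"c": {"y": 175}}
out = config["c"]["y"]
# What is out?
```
Trace:
  config={'c': {'y': 175}}
  config={'c': {'y': 175}}, out=175

Final answer: 175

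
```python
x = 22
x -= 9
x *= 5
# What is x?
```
Trace:
  x=22
  x=13
  x=65

Final answer: 65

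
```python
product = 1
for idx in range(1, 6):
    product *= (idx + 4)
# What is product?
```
Trace:
  product=1
  product=5, idx=1
  product=30, idx=2
  product=210, idx=3
  product=1680, idx=4
  product=15120, idx=5

Final answer: 15120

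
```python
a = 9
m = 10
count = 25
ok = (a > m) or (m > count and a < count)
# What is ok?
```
Trace:
  a=9
  a=9, m=10
  a=9, m=10, count=25
  a=9, m=10, count=25, ok=False

Final answer: False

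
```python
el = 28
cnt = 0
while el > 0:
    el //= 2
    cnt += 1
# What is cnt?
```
Trace:
  el=28
  el=28, cnt=0
  el=14, cnt=1
  el=7, cnt=2
  el=3, cnt=3
  el=1, cnt=4
  el=0, cnt=5

Final answer: 5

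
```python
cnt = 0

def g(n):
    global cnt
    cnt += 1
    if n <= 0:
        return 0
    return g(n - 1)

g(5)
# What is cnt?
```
Call trace:
g(n=5)
  g(n=4)
    g(n=3)
      g(n=2)
        g(n=1)
          g(n=0)
          -> return 0
        -> return 0
      -> return 0
    -> return 0
  -> return 0
-> return 0

cnt is incremented once per call. g is entered once for each n = 5, 4, 3, 2, 1, 0 (the n <= 0 call returns without recursing), i.e. 5 + 1 calls.
cnt = 6

Final answer: 6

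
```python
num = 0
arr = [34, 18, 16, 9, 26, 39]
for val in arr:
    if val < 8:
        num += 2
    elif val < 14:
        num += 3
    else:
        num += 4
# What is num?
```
Trace:
  num=0
  num=4, val=34
  num=8, val=18
  num=12, val=16
  num=15, val=9
  num=19, val=26
  num=23, val=39

Final answer: 23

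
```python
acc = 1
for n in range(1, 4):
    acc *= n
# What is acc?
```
Trace:
  acc=1
  acc=1, n=1
  acc=2, n=2
  acc=6, n=3

Final answer: 6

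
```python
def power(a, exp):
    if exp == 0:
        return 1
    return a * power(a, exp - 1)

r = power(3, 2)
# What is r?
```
Call trace:
power(a=3, exp=2)
  power(a=3, exp=1)
    power(a=3, exp=0)
    -> return 1
  -> return 3
-> return 9

Final answer: 9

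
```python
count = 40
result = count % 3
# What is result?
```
Trace:
  count=40
  count=40, result=1

Final answer: 1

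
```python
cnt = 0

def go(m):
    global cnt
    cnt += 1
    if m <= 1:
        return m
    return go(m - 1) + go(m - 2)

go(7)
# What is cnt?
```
Call trace (a repeated sub-call is expanded the first time; later identical calls just restate its return value):
go(m=7)
  go(m=6)
    go(m=5)
      go(m=4)
        go(m=3)
          go(m=2)
            go(m=1)
            -> return 1
            go(m=0)
            -> return 0
          -> return 1
          go(m=1)
          -> return 1
        -> return 2
        go(m=2) -> return 1  (same call as traced above)
      -> return 3
      go(m=3) -> return 2  (same call as traced above)
    -> return 5
    go(m=4) -> return 3  (same call as traced above)
  -> return 8
  go(m=5) -> return 5  (same call as traced above)
-> return 13

cnt is incremented once per call, so count the calls in each subtree. Let C(m) = number of calls made by go(m).
C(0) = C(1) = 1 (base case, no recursion); C(m) = 1 + C(m - 1) + C(m - 2) otherwise.
C(2) = 1 + C(1) + C(0) = 1 + 1 + 1 = 3
C(3) = 1 + C(2) + C(1) = 1 + 3 + 1 = 5
C(4) = 1 + C(3) + C(2) = 1 + 5 + 3 = 9
C(5) = 1 + C(4) + C(3) = 1 + 9 + 5 = 15
C(6) = 1 + C(5) + C(4) = 1 + 15 + 9 = 25
C(7) = 1 + C(6) + C(5) = 1 + 25 + 15 = 41
cnt = C(7) = 41

Final answer: 41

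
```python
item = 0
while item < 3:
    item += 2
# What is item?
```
Trace:
  item=0
  item=2
  item=4

Final answer: 4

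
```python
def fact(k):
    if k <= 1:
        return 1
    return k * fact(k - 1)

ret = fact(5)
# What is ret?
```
Call trace:
fact(k=5)
  fact(k=4)
    fact(k=3)
      fact(k=2)
        fact(k=1)
        -> return 1
      -> return 2
    -> return 6
  -> return 24
-> return 120

Final answer: 120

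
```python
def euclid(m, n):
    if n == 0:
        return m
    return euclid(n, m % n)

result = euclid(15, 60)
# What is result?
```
Call trace:
euclid(m=15, n=60)
  euclid(m=60, n=15)
    euclid(m=15, n=0)
    -> return 15
  -> return 15
-> return 15

Final answer: 15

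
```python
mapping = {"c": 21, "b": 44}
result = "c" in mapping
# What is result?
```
Trace:
  mapping={'c': 21, 'b': 44}
  mapping={'c': 21, 'b': 44}, result=True

Final answer: True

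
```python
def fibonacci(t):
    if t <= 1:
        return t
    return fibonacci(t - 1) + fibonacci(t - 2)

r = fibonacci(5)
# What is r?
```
Call trace (a repeated sub-call is expanded the first time; later identical calls just restate its return value):
fibonacci(t=5)
  fibonacci(t=4)
    fibonacci(t=3)
      fibonacci(t=2)
        fibonacci(t=1)
        -> return 1
        fibonacci(t=0)
        -> return 0
      -> return 1
      fibonacci(t=1)
      -> return 1
    -> return 2
    fibonacci(t=2) -> return 1  (same call as traced above)
  -> return 3
  fibonacci(t=3) -> return 2  (same call as traced above)
-> return 5

Final answer: 5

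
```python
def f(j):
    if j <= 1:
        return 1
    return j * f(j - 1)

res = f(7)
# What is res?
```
Call trace:
f(j=7)
  f(j=6)
    f(j=5)
      f(j=4)
        f(j=3)
          f(j=2)
            f(j=1)
            -> return 1
          -> return 2
        -> return 6
      -> return 24
    -> return 120
  -> return 720
-> return 5040

Final answer: 5040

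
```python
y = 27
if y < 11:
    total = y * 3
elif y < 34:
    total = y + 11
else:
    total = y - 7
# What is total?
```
Trace:
  y=27
  y=27, total=38

Final answer: 38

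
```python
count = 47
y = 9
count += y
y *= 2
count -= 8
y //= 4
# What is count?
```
Trace:
  count=47
  count=47, y=9
  count=56, y=9
  count=56, y=18
  count=48, y=18
  count=48, y=4

Final answer: 48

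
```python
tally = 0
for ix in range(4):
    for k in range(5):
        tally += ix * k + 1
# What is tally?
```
Trace:
  tally=0
  tally=1, ix=0, k=0
  tally=2, ix=0, k=1
  tally=3, ix=0, k=2
  tally=4, ix=0, k=3
  tally=5, ix=0, k=4
  tally=6, ix=1, k=0
  tally=8, ix=1, k=1
  tally=11, ix=1, k=2
  tally=15, ix=1, k=3
  tally=20, ix=1, k=4
  tally=21, ix=2, k=0
  tally=24, ix=2, k=1
  tally=29, ix=2, k=2
  tally=36, ix=2, k=3
  tally=45, ix=2, k=4
  tally=46, ix=3, k=0
  tally=50, ix=3, k=1
  tally=57, ix=3, k=2
  tally=67, ix=3, k=3
  tally=80, ix=3, k=4

Final answer: 80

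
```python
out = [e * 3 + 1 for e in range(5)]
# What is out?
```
Trace:
  e=0
  e=1
  e=2
  e=3
  e=4
  out=[1, 4, 7, 10, 13]

Final answer: [1, 4, 7, 10, 13]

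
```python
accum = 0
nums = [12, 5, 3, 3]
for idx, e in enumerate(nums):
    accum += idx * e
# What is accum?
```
Trace:
  accum=0
  accum=0, idx=0, e=12
  accum=5, idx=1, e=5
  accum=11, idx=2, e=3
  accum=20, idx=3, e=3

Final answer: 20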